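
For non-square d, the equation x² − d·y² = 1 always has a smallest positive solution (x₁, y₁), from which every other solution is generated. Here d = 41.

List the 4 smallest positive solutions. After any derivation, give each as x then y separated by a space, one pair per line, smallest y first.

2049 320
8396801 1311360
34410088449 5373952960
141012534067201 22022457918720

√41 = [6; 2,2,12, …], period ℓ=3 (odd) → k=5
k=0  a_k=6  p_k/q_k = 6/1
…
k=2  a_k=2  p_k/q_k = 32/5
k=3  a_k=12  p_k/q_k = 397/62
k=4  a_k=2  p_k/q_k = 826/129
k=5  a_k=2  p_k/q_k = 2049/320
→ (2049, 320).  Check: 2049²=4198401, 41·320²=4198400, difference 1.
(x_2, y_2) = (2049·2049 + 41·320·320, 2049·320 + 320·2049) = (8396801, 1311360)
(x_3, y_3) = (2049·8396801 + 41·320·1311360, 2049·1311360 + 320·8396801) = (34410088449, 5373952960)
(x_4, y_4) = (2049·34410088449 + 41·320·5373952960, 2049·5373952960 + 320·34410088449) = (141012534067201, 22022457918720)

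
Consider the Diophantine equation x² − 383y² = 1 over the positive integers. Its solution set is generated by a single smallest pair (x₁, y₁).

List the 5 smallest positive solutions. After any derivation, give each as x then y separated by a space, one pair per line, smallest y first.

18768 959
704475647 35997024
26443197867024 1351184291905
992571874432137217 50718053544949056
37257177852241504710288 1903752856512023474111

d=383: √d = [19; 1,1,3,19,3,1,1,38] (ℓ=8, even), read p_7/q_7
k=0  a_k=19  p_k/q_k = 19/1
k=1  a_k=1  p_k/q_k = 20/1
k=2  a_k=1  p_k/q_k = 39/2
…
k=6  a_k=1  p_k/q_k = 10705/547
k=7  a_k=1  p_k/q_k = 18768/959
(x₁, y₁) = (18768, 959);  18768² − 383·959² = 1 ✓
k=2:  x_2 = 18768·18768+383·959·959 = 704475647,  y_2 = 18768·959+959·18768 = 35997024
k=3:  x_3 = 18768·704475647+383·959·35997024 = 26443197867024,  y_3 = 18768·35997024+959·704475647 = 1351184291905
k=4:  x_4 = 18768·26443197867024+383·959·1351184291905 = 992571874432137217,  y_4 = 18768·1351184291905+959·26443197867024 = 50718053544949056
k=5:  x_5 = 18768·992571874432137217+383·959·50718053544949056 = 37257177852241504710288,  y_5 = 18768·50718053544949056+959·992571874432137217 = 1903752856512023474111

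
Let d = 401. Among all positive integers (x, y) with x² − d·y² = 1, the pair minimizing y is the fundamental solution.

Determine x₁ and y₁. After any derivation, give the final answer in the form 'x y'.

801 40

d=401: √d = [20; 40] (ℓ=1, odd), read p_1/q_1
step 0: (20, 1)  from 20·(1,0) + (0,1)
step 1: (801, 40)  from 40·(20,1) + (1,0)
→ (801, 40).  Check: 801²=641601, 401·40²=641600, difference 1.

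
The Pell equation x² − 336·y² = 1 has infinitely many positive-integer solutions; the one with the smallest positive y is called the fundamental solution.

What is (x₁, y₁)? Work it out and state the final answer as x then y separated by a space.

55 3

√336 → a₀=18, period (3,36); ℓ=2 even so k=1
k=0  a_k=18  p_k/q_k = 18/1
k=1  a_k=3  p_k/q_k = 55/3
(x₁, y₁) = (55, 3);  55² − 336·3² = 1 ✓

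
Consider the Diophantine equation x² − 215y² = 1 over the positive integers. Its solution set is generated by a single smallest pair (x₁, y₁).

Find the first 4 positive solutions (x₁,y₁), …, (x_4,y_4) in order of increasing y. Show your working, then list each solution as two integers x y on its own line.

44 3
3871 264
340604 23229
29969281 2043888

√215 → a₀=14, period (1,1,1,28); ℓ=4 even so k=3
step 0: (14, 1)  from 14·(1,0) + (0,1)
step 1: (15, 1)  from 1·(14,1) + (1,0)
step 2: (29, 2)  from 1·(15,1) + (14,1)
step 3: (44, 3)  from 1·(29,2) + (15,1)
fundamental: x₁=44, y₁=3  (since 1936 − 215·9 = 1)
k=2:  x_2 = 44·44+215·3·3 = 3871,  y_2 = 44·3+3·44 = 264
k=3:  x_3 = 44·3871+215·3·264 = 340604,  y_3 = 44·264+3·3871 = 23229
k=4:  x_4 = 44·340604+215·3·23229 = 29969281,  y_4 = 44·23229+3·340604 = 2043888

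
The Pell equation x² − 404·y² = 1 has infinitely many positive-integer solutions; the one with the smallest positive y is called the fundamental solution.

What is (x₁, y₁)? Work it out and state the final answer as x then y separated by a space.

d=404: √d = [20; 10,40] (ℓ=2, even), read p_1/q_1
k=0  a_k=20  p_k/q_k = 20/1
k=1  a_k=10  p_k/q_k = 201/10
fundamental: x₁=201, y₁=10  (since 40401 − 404·100 = 1)

201 10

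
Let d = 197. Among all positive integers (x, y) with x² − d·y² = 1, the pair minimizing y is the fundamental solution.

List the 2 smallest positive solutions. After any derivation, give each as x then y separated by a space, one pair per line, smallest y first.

393 28
308897 22008

[14; 28] for √197; ℓ=1 ⇒ convergent index 1
step 0: (14, 1)  from 14·(1,0) + (0,1)
step 1: (393, 28)  from 28·(14,1) + (1,0)
→ (393, 28).  Check: 393²=154449, 197·28²=154448, difference 1.
n=2: (393,28)∘(393,28) = (393·393+197·28·28, 393·28+28·393) = (308897,22008)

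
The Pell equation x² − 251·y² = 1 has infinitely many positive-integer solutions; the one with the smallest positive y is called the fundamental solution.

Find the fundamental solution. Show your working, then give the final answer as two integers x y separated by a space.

3674890 231957

√251 → a₀=15, period (1,5,2,1,2,…,5,1,30); ℓ=14 even so k=13
i=0: a=15 ⇒ p=15, q=1
…
i=3: a=2 ⇒ p=206, q=13
i=4: a=1 ⇒ p=301, q=19
i=5: a=2 ⇒ p=808, q=51
…
i=8: a=2 ⇒ p=61043, q=3853
i=9: a=2 ⇒ p=151649, q=9572
i=10: a=1 ⇒ p=212692, q=13425
i=11: a=2 ⇒ p=577033, q=36422
i=12: a=5 ⇒ p=3097857, q=195535
i=13: a=1 ⇒ p=3674890, q=231957
(x₁, y₁) = (3674890, 231957);  3674890² − 251·231957² = 1 ✓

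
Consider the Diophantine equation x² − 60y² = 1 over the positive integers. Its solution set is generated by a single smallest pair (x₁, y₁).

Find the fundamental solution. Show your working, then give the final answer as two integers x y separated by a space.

31 4

√60 → a₀=7, period (1,2,1,14); ℓ=4 even so k=3
k=0  a_k=7  p_k/q_k = 7/1
…
k=2  a_k=2  p_k/q_k = 23/3
k=3  a_k=1  p_k/q_k = 31/4
fundamental: x₁=31, y₁=4  (since 961 − 60·16 = 1)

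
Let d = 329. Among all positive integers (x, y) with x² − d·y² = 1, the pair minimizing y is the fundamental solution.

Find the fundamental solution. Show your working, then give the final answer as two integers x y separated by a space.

2376415 131016

√329 = [18; 7,4,2,1,1,4,1,1,2,4,7,36, …], period ℓ=12 (even) → k=11
i=0: a=18 ⇒ p=18, q=1
i=1: a=7 ⇒ p=127, q=7
…
i=5: a=1 ⇒ p=2884, q=159
…
i=7: a=1 ⇒ p=16125, q=889
i=8: a=1 ⇒ p=29366, q=1619
i=9: a=2 ⇒ p=74857, q=4127
i=10: a=4 ⇒ p=328794, q=18127
i=11: a=7 ⇒ p=2376415, q=131016
(x₁, y₁) = (2376415, 131016);  2376415² − 329·131016² = 1 ✓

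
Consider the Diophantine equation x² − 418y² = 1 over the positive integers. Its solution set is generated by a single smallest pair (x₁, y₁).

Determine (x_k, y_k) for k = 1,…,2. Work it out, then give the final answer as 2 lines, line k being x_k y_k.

33857 1656
2292592897 112134384

√418 → a₀=20, period (2,4,20,4,2,40); ℓ=6 even so k=5
k=0  a_k=20  p_k/q_k = 20/1
…
k=3  a_k=20  p_k/q_k = 3721/182
k=4  a_k=4  p_k/q_k = 15068/737
k=5  a_k=2  p_k/q_k = 33857/1656
fundamental: x₁=33857, y₁=1656  (since 1146296449 − 418·2742336 = 1)
k=2:  x_2 = 33857·33857+418·1656·1656 = 2292592897,  y_2 = 33857·1656+1656·33857 = 112134384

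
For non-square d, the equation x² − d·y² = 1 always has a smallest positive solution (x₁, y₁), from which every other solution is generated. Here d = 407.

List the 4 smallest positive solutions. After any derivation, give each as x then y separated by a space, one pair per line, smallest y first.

2663 132
14183137 703032
75539384999 3744348300
402322750321537 19942398342768

√407 → a₀=20, period (5,1,2,1,5,40); ℓ=6 even so k=5
k=0  a_k=20  p_k/q_k = 20/1
k=1  a_k=5  p_k/q_k = 101/5
k=2  a_k=1  p_k/q_k = 121/6
k=3  a_k=2  p_k/q_k = 343/17
k=4  a_k=1  p_k/q_k = 464/23
k=5  a_k=5  p_k/q_k = 2663/132
(x₁, y₁) = (2663, 132);  2663² − 407·132² = 1 ✓
(2663+132√407)^2 = 14183137 + 703032√407
(2663+132√407)^3 = 75539384999 + 3744348300√407
(2663+132√407)^4 = 402322750321537 + 19942398342768√407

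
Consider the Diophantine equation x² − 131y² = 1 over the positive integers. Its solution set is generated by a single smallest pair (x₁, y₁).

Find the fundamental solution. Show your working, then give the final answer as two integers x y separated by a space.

[11; 2,4,11,4,2,22] for √131; ℓ=6 ⇒ convergent index 5
step 0: (11, 1)  from 11·(1,0) + (0,1)
step 1: (23, 2)  from 2·(11,1) + (1,0)
step 2: (103, 9)  from 4·(23,2) + (11,1)
step 3: (1156, 101)  from 11·(103,9) + (23,2)
step 4: (4727, 413)  from 4·(1156,101) + (103,9)
step 5: (10610, 927)  from 2·(4727,413) + (1156,101)
→ (10610, 927).  Check: 10610²=112572100, 131·927²=112572099, difference 1.

10610 927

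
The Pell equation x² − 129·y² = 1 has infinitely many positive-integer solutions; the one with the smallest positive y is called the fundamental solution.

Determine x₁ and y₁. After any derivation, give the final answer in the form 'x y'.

[11; 2,1,3,1,6,1,3,1,2,22] for √129; ℓ=10 ⇒ convergent index 9
a_0=11:  p_0=11·1+0=11,  q_0=11·0+1=1
a_1=2:  p_1=2·11+1=23,  q_1=2·1+0=2
…
a_3=3:  p_3=3·34+23=125,  q_3=3·3+2=11
a_4=1:  p_4=1·125+34=159,  q_4=1·11+3=14
…
a_8=1:  p_8=1·4793+1238=6031,  q_8=1·422+109=531
a_9=2:  p_9=2·6031+4793=16855,  q_9=2·531+422=1484
fundamental: x₁=16855, y₁=1484  (since 284091025 − 129·2202256 = 1)

16855 1484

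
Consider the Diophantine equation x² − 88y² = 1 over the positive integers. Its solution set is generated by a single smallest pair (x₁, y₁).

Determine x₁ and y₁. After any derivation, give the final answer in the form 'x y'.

[9; 2,1,1,1,2,18] for √88; ℓ=6 ⇒ convergent index 5
a_0=9:  p_0=9·1+0=9,  q_0=9·0+1=1
…
a_2=1:  p_2=1·19+9=28,  q_2=1·2+1=3
…
a_4=1:  p_4=1·47+28=75,  q_4=1·5+3=8
a_5=2:  p_5=2·75+47=197,  q_5=2·8+5=21
(x₁, y₁) = (197, 21);  197² − 88·21² = 1 ✓

197 21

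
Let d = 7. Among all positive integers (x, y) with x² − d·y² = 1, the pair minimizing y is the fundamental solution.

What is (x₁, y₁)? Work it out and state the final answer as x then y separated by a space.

8 3

√7 = [2; 1,1,1,4, …], period ℓ=4 (even) → k=3
i=0: a=2 ⇒ p=2, q=1
i=1: a=1 ⇒ p=3, q=1
i=2: a=1 ⇒ p=5, q=2
i=3: a=1 ⇒ p=8, q=3
fundamental: x₁=8, y₁=3  (since 64 − 7·9 = 1)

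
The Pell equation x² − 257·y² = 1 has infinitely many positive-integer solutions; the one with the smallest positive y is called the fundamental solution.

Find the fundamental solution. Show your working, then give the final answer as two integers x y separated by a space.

513 32

d=257: √d = [16; 32] (ℓ=1, odd), read p_1/q_1
a_0=16:  p_0=16·1+0=16,  q_0=16·0+1=1
a_1=32:  p_1=32·16+1=513,  q_1=32·1+0=32
fundamental: x₁=513, y₁=32  (since 263169 − 257·1024 = 1)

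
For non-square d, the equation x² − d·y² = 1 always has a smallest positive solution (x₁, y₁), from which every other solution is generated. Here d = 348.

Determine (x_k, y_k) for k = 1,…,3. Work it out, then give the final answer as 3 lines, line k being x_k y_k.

[18; 1,1,1,8,1,1,1,36] for √348; ℓ=8 ⇒ convergent index 7
a_0=18:  p_0=18·1+0=18,  q_0=18·0+1=1
a_1=1:  p_1=1·18+1=19,  q_1=1·1+0=1
a_2=1:  p_2=1·19+18=37,  q_2=1·1+1=2
a_3=1:  p_3=1·37+19=56,  q_3=1·2+1=3
a_4=8:  p_4=8·56+37=485,  q_4=8·3+2=26
a_5=1:  p_5=1·485+56=541,  q_5=1·26+3=29
a_6=1:  p_6=1·541+485=1026,  q_6=1·29+26=55
a_7=1:  p_7=1·1026+541=1567,  q_7=1·55+29=84
(x₁, y₁) = (1567, 84);  1567² − 348·84² = 1 ✓
(1567+84√348)^2 = 4910977 + 263256√348
(1567+84√348)^3 = 15391000351 + 825044220√348

1567 84
4910977 263256
15391000351 825044220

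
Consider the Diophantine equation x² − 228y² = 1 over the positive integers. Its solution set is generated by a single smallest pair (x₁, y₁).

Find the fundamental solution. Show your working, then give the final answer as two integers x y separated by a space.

√228 → a₀=15, period (10,30); ℓ=2 even so k=1
step 0: (15, 1)  from 15·(1,0) + (0,1)
step 1: (151, 10)  from 10·(15,1) + (1,0)
→ (151, 10).  Check: 151²=22801, 228·10²=22800, difference 1.

151 10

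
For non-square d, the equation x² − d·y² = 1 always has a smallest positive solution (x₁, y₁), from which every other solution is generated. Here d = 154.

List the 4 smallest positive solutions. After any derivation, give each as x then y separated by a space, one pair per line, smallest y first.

[12; 2,2,3,1,2,1,3,2,2,24] for √154; ℓ=10 ⇒ convergent index 9
step 0: (12, 1)  from 12·(1,0) + (0,1)
…
step 6: (1030, 83)  from 1·(757,61) + (273,22)
…
step 8: (8724, 703)  from 2·(3847,310) + (1030,83)
step 9: (21295, 1716)  from 2·(8724,703) + (3847,310)
(x₁, y₁) = (21295, 1716);  21295² − 154·1716² = 1 ✓
(x_2, y_2) = (21295·21295 + 154·1716·1716, 21295·1716 + 1716·21295) = (906954049, 73084440)
(x_3, y_3) = (21295·906954049 + 154·1716·73084440, 21295·73084440 + 1716·906954049) = (38627172925615, 3112666297884)
(x_4, y_4) = (21295·38627172925615 + 154·1716·3112666297884, 21295·3112666297884 + 1716·38627172925615) = (1645131293994988801, 132568457553795120)

21295 1716
906954049 73084440
38627172925615 3112666297884
1645131293994988801 132568457553795120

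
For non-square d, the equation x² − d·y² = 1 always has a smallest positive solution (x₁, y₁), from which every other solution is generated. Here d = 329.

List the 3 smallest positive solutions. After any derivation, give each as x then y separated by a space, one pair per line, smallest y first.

d=329: √d = [18; 7,4,2,1,1,4,1,1,2,4,7,36] (ℓ=12, even), read p_11/q_11
step 0: (18, 1)  from 18·(1,0) + (0,1)
…
step 2: (526, 29)  from 4·(127,7) + (18,1)
step 3: (1179, 65)  from 2·(526,29) + (127,7)
…
step 5: (2884, 159)  from 1·(1705,94) + (1179,65)
step 6: (13241, 730)  from 4·(2884,159) + (1705,94)
…
step 8: (29366, 1619)  from 1·(16125,889) + (13241,730)
step 9: (74857, 4127)  from 2·(29366,1619) + (16125,889)
step 10: (328794, 18127)  from 4·(74857,4127) + (29366,1619)
step 11: (2376415, 131016)  from 7·(328794,18127) + (74857,4127)
fundamental: x₁=2376415, y₁=131016  (since 5647348252225 − 329·17165192256 = 1)
(x_2, y_2) = (2376415·2376415 + 329·131016·131016, 2376415·131016 + 131016·2376415) = (11294696504449, 622696775280)
(x_3, y_3) = (2376415·11294696504449 + 329·131016·622696775280, 2376415·622696775280 + 131016·11294696504449) = (53681772387237964255, 2959571914453911384)

2376415 131016
11294696504449 622696775280
53681772387237964255 2959571914453911384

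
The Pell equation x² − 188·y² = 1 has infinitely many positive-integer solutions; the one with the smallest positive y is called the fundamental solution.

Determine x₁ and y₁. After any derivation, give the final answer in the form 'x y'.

4607 336

√188 = [13; 1,2,2,6,2,2,1,26, …], period ℓ=8 (even) → k=7
step 0: (13, 1)  from 13·(1,0) + (0,1)
step 1: (14, 1)  from 1·(13,1) + (1,0)
…
step 5: (1330, 97)  from 2·(617,45) + (96,7)
step 6: (3277, 239)  from 2·(1330,97) + (617,45)
step 7: (4607, 336)  from 1·(3277,239) + (1330,97)
(x₁, y₁) = (4607, 336);  4607² − 188·336² = 1 ✓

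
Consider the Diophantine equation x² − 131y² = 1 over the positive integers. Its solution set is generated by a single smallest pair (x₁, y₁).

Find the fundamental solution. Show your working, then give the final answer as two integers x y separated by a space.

[11; 2,4,11,4,2,22] for √131; ℓ=6 ⇒ convergent index 5
step 0: (11, 1)  from 11·(1,0) + (0,1)
…
step 4: (4727, 413)  from 4·(1156,101) + (103,9)
step 5: (10610, 927)  from 2·(4727,413) + (1156,101)
→ (10610, 927).  Check: 10610²=112572100, 131·927²=112572099, difference 1.

10610 927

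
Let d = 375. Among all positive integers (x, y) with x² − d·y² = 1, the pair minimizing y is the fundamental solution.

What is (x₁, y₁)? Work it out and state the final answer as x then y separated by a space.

d=375: √d = [19; 2,1,2,1,5,1,2,1,2,38] (ℓ=10, even), read p_9/q_9
k=0  a_k=19  p_k/q_k = 19/1
k=1  a_k=2  p_k/q_k = 39/2
…
k=3  a_k=2  p_k/q_k = 155/8
k=4  a_k=1  p_k/q_k = 213/11
k=5  a_k=5  p_k/q_k = 1220/63
k=6  a_k=1  p_k/q_k = 1433/74
k=7  a_k=2  p_k/q_k = 4086/211
k=8  a_k=1  p_k/q_k = 5519/285
k=9  a_k=2  p_k/q_k = 15124/781
→ (15124, 781).  Check: 15124²=228735376, 375·781²=228735375, difference 1.

15124 781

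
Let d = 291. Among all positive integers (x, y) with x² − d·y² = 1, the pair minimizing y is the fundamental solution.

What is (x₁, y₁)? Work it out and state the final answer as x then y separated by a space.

√291 → a₀=17, period (17,34); ℓ=2 even so k=1
k=0  a_k=17  p_k/q_k = 17/1
k=1  a_k=17  p_k/q_k = 290/17
fundamental: x₁=290, y₁=17  (since 84100 − 291·289 = 1)

290 17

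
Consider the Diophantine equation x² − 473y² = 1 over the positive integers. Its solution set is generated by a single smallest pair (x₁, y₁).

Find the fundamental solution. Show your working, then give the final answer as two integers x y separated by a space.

d=473: √d = [21; 1,2,1,42] (ℓ=4, even), read p_3/q_3
i=0: a=21 ⇒ p=21, q=1
i=1: a=1 ⇒ p=22, q=1
i=2: a=2 ⇒ p=65, q=3
i=3: a=1 ⇒ p=87, q=4
(x₁, y₁) = (87, 4);  87² − 473·4² = 1 ✓

87 4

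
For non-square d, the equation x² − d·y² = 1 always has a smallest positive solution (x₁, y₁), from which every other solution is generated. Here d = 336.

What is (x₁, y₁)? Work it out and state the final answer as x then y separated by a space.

√336 → a₀=18, period (3,36); ℓ=2 even so k=1
k=0  a_k=18  p_k/q_k = 18/1
k=1  a_k=3  p_k/q_k = 55/3
(x₁, y₁) = (55, 3);  55² − 336·3² = 1 ✓

55 3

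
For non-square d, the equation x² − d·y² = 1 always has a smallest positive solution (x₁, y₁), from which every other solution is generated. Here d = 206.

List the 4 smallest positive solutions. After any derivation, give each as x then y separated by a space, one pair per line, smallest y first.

d=206: √d = [14; 2,1,5,14,5,1,2,28] (ℓ=8, even), read p_7/q_7
i=0: a=14 ⇒ p=14, q=1
i=1: a=2 ⇒ p=29, q=2
i=2: a=1 ⇒ p=43, q=3
i=3: a=5 ⇒ p=244, q=17
i=4: a=14 ⇒ p=3459, q=241
…
i=6: a=1 ⇒ p=20998, q=1463
i=7: a=2 ⇒ p=59535, q=4148
(x₁, y₁) = (59535, 4148);  59535² − 206·4148² = 1 ✓
k=2:  x_2 = 59535·59535+206·4148·4148 = 7088832449,  y_2 = 59535·4148+4148·59535 = 493902360
k=3:  x_3 = 59535·7088832449+206·4148·493902360 = 844067279642895,  y_3 = 59535·493902360+4148·7088832449 = 58808954001052
k=4:  x_4 = 59535·844067279642895+206·4148·58808954001052 = 100503090979990675201,  y_4 = 59535·58808954001052+4148·844067279642895 = 7002382152411359280

59535 4148
7088832449 493902360
844067279642895 58808954001052
100503090979990675201 7002382152411359280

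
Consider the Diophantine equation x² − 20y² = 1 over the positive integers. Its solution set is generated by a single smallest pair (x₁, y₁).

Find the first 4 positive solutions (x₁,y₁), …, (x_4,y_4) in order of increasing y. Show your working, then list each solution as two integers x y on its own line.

9 2
161 36
2889 646
51841 11592

d=20: √d = [4; 2,8] (ℓ=2, even), read p_1/q_1
a_0=4:  p_0=4·1+0=4,  q_0=4·0+1=1
a_1=2:  p_1=2·4+1=9,  q_1=2·1+0=2
(x₁, y₁) = (9, 2);  9² − 20·2² = 1 ✓
n=2: (9,2)∘(9,2) = (9·9+20·2·2, 9·2+2·9) = (161,36)
n=3: (161,36)∘(9,2) = (9·161+20·2·36, 9·36+2·161) = (2889,646)
n=4: (2889,646)∘(9,2) = (9·2889+20·2·646, 9·646+2·2889) = (51841,11592)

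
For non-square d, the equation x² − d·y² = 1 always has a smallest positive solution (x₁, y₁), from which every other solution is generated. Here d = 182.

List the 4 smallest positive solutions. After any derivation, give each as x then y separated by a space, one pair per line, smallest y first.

27 2
1457 108
78651 5830
4245697 314712

d=182: √d = [13; 2,26] (ℓ=2, even), read p_1/q_1
i=0: a=13 ⇒ p=13, q=1
i=1: a=2 ⇒ p=27, q=2
→ (27, 2).  Check: 27²=729, 182·2²=728, difference 1.
k=2:  x_2 = 27·27+182·2·2 = 1457,  y_2 = 27·2+2·27 = 108
k=3:  x_3 = 27·1457+182·2·108 = 78651,  y_3 = 27·108+2·1457 = 5830
k=4:  x_4 = 27·78651+182·2·5830 = 4245697,  y_4 = 27·5830+2·78651 = 314712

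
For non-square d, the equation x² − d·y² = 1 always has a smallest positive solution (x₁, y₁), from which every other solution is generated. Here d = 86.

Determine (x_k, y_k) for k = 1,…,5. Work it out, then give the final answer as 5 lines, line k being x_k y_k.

10405 1122
216528049 23348820
4505948689285 485888943078
93768792007492801 10111348882104360
1951328557169976499525 210417169750702788522

d=86: √d = [9; 3,1,1,1,8,1,1,1,3,18] (ℓ=10, even), read p_9/q_9
step 0: (9, 1)  from 9·(1,0) + (0,1)
…
step 5: (881, 95)  from 8·(102,11) + (65,7)
step 6: (983, 106)  from 1·(881,95) + (102,11)
step 7: (1864, 201)  from 1·(983,106) + (881,95)
step 8: (2847, 307)  from 1·(1864,201) + (983,106)
step 9: (10405, 1122)  from 3·(2847,307) + (1864,201)
fundamental: x₁=10405, y₁=1122  (since 108264025 − 86·1258884 = 1)
n=2: (10405,1122)∘(10405,1122) = (10405·10405+86·1122·1122, 10405·1122+1122·10405) = (216528049,23348820)
n=3: (216528049,23348820)∘(10405,1122) = (10405·216528049+86·1122·23348820, 10405·23348820+1122·216528049) = (4505948689285,485888943078)
n=4: (4505948689285,485888943078)∘(10405,1122) = (10405·4505948689285+86·1122·485888943078, 10405·485888943078+1122·4505948689285) = (93768792007492801,10111348882104360)
n=5: (93768792007492801,10111348882104360)∘(10405,1122) = (10405·93768792007492801+86·1122·10111348882104360, 10405·10111348882104360+1122·93768792007492801) = (1951328557169976499525,210417169750702788522)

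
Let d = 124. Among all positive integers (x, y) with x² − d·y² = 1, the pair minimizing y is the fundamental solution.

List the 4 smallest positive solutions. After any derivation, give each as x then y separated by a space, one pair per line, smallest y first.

4620799 414960
42703566796801 3834893506080
394649197502177907199 35440544156001500880
3647189234337689639247667201 327527261991011323636100160

[11; 7,2,1,1,1,…,2,7,22] for √124; ℓ=16 ⇒ convergent index 15
step 0: (11, 1)  from 11·(1,0) + (0,1)
step 1: (78, 7)  from 7·(11,1) + (1,0)
step 2: (167, 15)  from 2·(78,7) + (11,1)
step 3: (245, 22)  from 1·(167,15) + (78,7)
step 4: (412, 37)  from 1·(245,22) + (167,15)
step 5: (657, 59)  from 1·(412,37) + (245,22)
…
step 9: (17583, 1579)  from 1·(14543,1306) + (3040,273)
step 10: (67292, 6043)  from 3·(17583,1579) + (14543,1306)
step 11: (84875, 7622)  from 1·(67292,6043) + (17583,1579)
step 12: (152167, 13665)  from 1·(84875,7622) + (67292,6043)
step 13: (237042, 21287)  from 1·(152167,13665) + (84875,7622)
step 14: (626251, 56239)  from 2·(237042,21287) + (152167,13665)
step 15: (4620799, 414960)  from 7·(626251,56239) + (237042,21287)
(x₁, y₁) = (4620799, 414960);  4620799² − 124·414960² = 1 ✓
(4620799+414960√124)^2 = 42703566796801 + 3834893506080√124
(4620799+414960√124)^3 = 394649197502177907199 + 35440544156001500880√124
(4620799+414960√124)^4 = 3647189234337689639247667201 + 327527261991011323636100160√124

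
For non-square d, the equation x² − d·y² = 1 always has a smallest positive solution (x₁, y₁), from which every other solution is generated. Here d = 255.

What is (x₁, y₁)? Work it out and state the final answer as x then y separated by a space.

16 1

√255 → a₀=15, period (1,30); ℓ=2 even so k=1
i=0: a=15 ⇒ p=15, q=1
i=1: a=1 ⇒ p=16, q=1
→ (16, 1).  Check: 16²=256, 255·1²=255, difference 1.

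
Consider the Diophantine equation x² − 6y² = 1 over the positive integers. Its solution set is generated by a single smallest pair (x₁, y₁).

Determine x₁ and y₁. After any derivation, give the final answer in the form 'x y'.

√6 = [2; 2,4, …], period ℓ=2 (even) → k=1
a_0=2:  p_0=2·1+0=2,  q_0=2·0+1=1
a_1=2:  p_1=2·2+1=5,  q_1=2·1+0=2
(x₁, y₁) = (5, 2);  5² − 6·2² = 1 ✓

5 2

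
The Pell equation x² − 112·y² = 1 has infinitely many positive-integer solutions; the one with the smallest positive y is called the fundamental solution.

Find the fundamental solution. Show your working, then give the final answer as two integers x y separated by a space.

127 12

√112 = [10; 1,1,2,1,1,20, …], period ℓ=6 (even) → k=5
a_0=10:  p_0=10·1+0=10,  q_0=10·0+1=1
…
a_3=2:  p_3=2·21+11=53,  q_3=2·2+1=5
a_4=1:  p_4=1·53+21=74,  q_4=1·5+2=7
a_5=1:  p_5=1·74+53=127,  q_5=1·7+5=12
(x₁, y₁) = (127, 12);  127² − 112·12² = 1 ✓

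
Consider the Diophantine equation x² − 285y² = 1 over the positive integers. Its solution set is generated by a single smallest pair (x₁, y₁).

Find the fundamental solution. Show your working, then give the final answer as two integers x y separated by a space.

√285 = [16; 1,7,2,7,1,32, …], period ℓ=6 (even) → k=5
step 0: (16, 1)  from 16·(1,0) + (0,1)
step 1: (17, 1)  from 1·(16,1) + (1,0)
step 2: (135, 8)  from 7·(17,1) + (16,1)
…
step 4: (2144, 127)  from 7·(287,17) + (135,8)
step 5: (2431, 144)  from 1·(2144,127) + (287,17)
→ (2431, 144).  Check: 2431²=5909761, 285·144²=5909760, difference 1.

2431 144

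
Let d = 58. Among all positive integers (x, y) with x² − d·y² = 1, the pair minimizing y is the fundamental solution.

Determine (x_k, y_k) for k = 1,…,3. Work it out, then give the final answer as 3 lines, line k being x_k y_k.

19603 2574
768555217 100916244
30131975818099 3956522259690

√58 → a₀=7, period (1,1,1,1,1,1,14); ℓ=7 odd so k=13
step 0: (7, 1)  from 7·(1,0) + (0,1)
…
step 5: (61, 8)  from 1·(38,5) + (23,3)
…
step 10: (4539, 596)  from 1·(2993,393) + (1546,203)
…
step 12: (12071, 1585)  from 1·(7532,989) + (4539,596)
step 13: (19603, 2574)  from 1·(12071,1585) + (7532,989)
(x₁, y₁) = (19603, 2574);  19603² − 58·2574² = 1 ✓
n=2: (19603,2574)∘(19603,2574) = (19603·19603+58·2574·2574, 19603·2574+2574·19603) = (768555217,100916244)
n=3: (768555217,100916244)∘(19603,2574) = (19603·768555217+58·2574·100916244, 19603·100916244+2574·768555217) = (30131975818099,3956522259690)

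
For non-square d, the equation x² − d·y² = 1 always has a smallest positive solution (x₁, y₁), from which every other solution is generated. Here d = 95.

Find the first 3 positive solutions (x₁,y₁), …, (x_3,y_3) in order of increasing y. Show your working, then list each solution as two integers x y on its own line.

39 4
3041 312
237159 24332

√95 → a₀=9, period (1,2,1,18); ℓ=4 even so k=3
a_0=9:  p_0=9·1+0=9,  q_0=9·0+1=1
…
a_2=2:  p_2=2·10+9=29,  q_2=2·1+1=3
a_3=1:  p_3=1·29+10=39,  q_3=1·3+1=4
→ (39, 4).  Check: 39²=1521, 95·4²=1520, difference 1.
(39+4√95)^2 = 3041 + 312√95
(39+4√95)^3 = 237159 + 24332√95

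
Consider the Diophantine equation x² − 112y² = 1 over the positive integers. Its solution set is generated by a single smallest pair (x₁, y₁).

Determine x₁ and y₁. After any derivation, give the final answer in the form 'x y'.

√112 = [10; 1,1,2,1,1,20, …], period ℓ=6 (even) → k=5
a_0=10:  p_0=10·1+0=10,  q_0=10·0+1=1
…
a_2=1:  p_2=1·11+10=21,  q_2=1·1+1=2
a_3=2:  p_3=2·21+11=53,  q_3=2·2+1=5
a_4=1:  p_4=1·53+21=74,  q_4=1·5+2=7
a_5=1:  p_5=1·74+53=127,  q_5=1·7+5=12
→ (127, 12).  Check: 127²=16129, 112·12²=16128, difference 1.

127 12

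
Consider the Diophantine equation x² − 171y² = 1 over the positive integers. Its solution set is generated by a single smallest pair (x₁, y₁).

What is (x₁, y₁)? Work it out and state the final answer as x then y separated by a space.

170 13

√171 = [13; 13,26, …], period ℓ=2 (even) → k=1
i=0: a=13 ⇒ p=13, q=1
i=1: a=13 ⇒ p=170, q=13
fundamental: x₁=170, y₁=13  (since 28900 − 171·169 = 1)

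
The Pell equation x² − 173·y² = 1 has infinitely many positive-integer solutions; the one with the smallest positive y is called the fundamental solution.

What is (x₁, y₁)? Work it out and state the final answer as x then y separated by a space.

√173 → a₀=13, period (6,1,1,6,26); ℓ=5 odd so k=9
k=0  a_k=13  p_k/q_k = 13/1
…
k=2  a_k=1  p_k/q_k = 92/7
k=3  a_k=1  p_k/q_k = 171/13
…
k=5  a_k=26  p_k/q_k = 29239/2223
…
k=8  a_k=1  p_k/q_k = 382343/29069
k=9  a_k=6  p_k/q_k = 2499849/190060
(x₁, y₁) = (2499849, 190060);  2499849² − 173·190060² = 1 ✓

2499849 190060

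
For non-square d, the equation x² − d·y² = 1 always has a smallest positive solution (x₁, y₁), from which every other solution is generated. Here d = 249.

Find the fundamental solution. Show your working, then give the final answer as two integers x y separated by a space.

8553815 542076

[15; 1,3,1,1,5,…,3,1,30] for √249; ℓ=16 ⇒ convergent index 15
step 0: (15, 1)  from 15·(1,0) + (0,1)
step 1: (16, 1)  from 1·(15,1) + (1,0)
…
step 6: (931, 59)  from 1·(789,50) + (142,9)
…
step 8: (36751, 2329)  from 10·(3582,227) + (931,59)
…
step 10: (150586, 9543)  from 1·(113835,7214) + (36751,2329)
step 11: (866765, 54929)  from 5·(150586,9543) + (113835,7214)
step 12: (1017351, 64472)  from 1·(866765,54929) + (150586,9543)
step 13: (1884116, 119401)  from 1·(1017351,64472) + (866765,54929)
step 14: (6669699, 422675)  from 3·(1884116,119401) + (1017351,64472)
step 15: (8553815, 542076)  from 1·(6669699,422675) + (1884116,119401)
→ (8553815, 542076).  Check: 8553815²=73167751054225, 249·542076²=73167751054224, difference 1.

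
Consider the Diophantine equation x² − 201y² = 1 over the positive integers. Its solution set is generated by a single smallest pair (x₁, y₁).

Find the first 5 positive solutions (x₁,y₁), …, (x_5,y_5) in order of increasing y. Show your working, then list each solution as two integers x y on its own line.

[14; 5,1,1,1,2,…,1,5,28] for √201; ℓ=14 ⇒ convergent index 13
k=0  a_k=14  p_k/q_k = 14/1
k=1  a_k=5  p_k/q_k = 71/5
…
k=5  a_k=2  p_k/q_k = 638/45
…
k=12  a_k=1  p_k/q_k = 91402/6447
k=13  a_k=5  p_k/q_k = 515095/36332
→ (515095, 36332).  Check: 515095²=265322859025, 201·36332²=265322859024, difference 1.
n=2: (515095,36332)∘(515095,36332) = (515095·515095+201·36332·36332, 515095·36332+36332·515095) = (530645718049,37428863080)
n=3: (530645718049,37428863080)∘(515095,36332) = (515095·530645718049+201·36332·37428863080, 515095·37428863080+36332·530645718049) = (546665912276384215,38558840456348868)
n=4: (546665912276384215,38558840456348868)∘(515095,36332) = (515095·546665912276384215+201·36332·38558840456348868, 515095·38558840456348868+36332·546665912276384215) = (563169756167477608732801,39722931849688611461840)
n=5: (563169756167477608732801,39722931849688611461840)∘(515095,36332) = (515095·563169756167477608732801+201·36332·39722931849688611461840, 515095·39722931849688611461840+36332·563169756167477608732801) = (580171851105627091828167877975,40922167162192151801416600732)

515095 36332
530645718049 37428863080
546665912276384215 38558840456348868
563169756167477608732801 39722931849688611461840
580171851105627091828167877975 40922167162192151801416600732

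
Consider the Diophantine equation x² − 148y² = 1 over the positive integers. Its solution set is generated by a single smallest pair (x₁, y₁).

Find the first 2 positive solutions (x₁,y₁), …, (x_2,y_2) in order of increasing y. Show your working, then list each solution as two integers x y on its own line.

√148 → a₀=12, period (6,24); ℓ=2 even so k=1
k=0  a_k=12  p_k/q_k = 12/1
k=1  a_k=6  p_k/q_k = 73/6
fundamental: x₁=73, y₁=6  (since 5329 − 148·36 = 1)
(x_2, y_2) = (73·73 + 148·6·6, 73·6 + 6·73) = (10657, 876)

73 6
10657 876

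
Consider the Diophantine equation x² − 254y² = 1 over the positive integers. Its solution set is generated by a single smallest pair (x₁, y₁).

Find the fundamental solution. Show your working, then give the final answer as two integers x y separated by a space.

255 16

[15; 1,14,1,30] for √254; ℓ=4 ⇒ convergent index 3
step 0: (15, 1)  from 15·(1,0) + (0,1)
…
step 2: (239, 15)  from 14·(16,1) + (15,1)
step 3: (255, 16)  from 1·(239,15) + (16,1)
fundamental: x₁=255, y₁=16  (since 65025 − 254·256 = 1)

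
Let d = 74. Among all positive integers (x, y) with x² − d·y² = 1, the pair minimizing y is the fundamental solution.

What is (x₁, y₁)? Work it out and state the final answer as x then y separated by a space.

[8; 1,1,1,1,16] for √74; ℓ=5 ⇒ convergent index 9
i=0: a=8 ⇒ p=8, q=1
i=1: a=1 ⇒ p=9, q=1
i=2: a=1 ⇒ p=17, q=2
i=3: a=1 ⇒ p=26, q=3
…
i=7: a=1 ⇒ p=1471, q=171
i=8: a=1 ⇒ p=2228, q=259
i=9: a=1 ⇒ p=3699, q=430
fundamental: x₁=3699, y₁=430  (since 13682601 − 74·184900 = 1)

3699 430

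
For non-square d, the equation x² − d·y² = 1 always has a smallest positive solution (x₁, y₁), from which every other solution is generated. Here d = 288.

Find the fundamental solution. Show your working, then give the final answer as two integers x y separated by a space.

17 1

d=288: √d = [16; 1,32] (ℓ=2, even), read p_1/q_1
k=0  a_k=16  p_k/q_k = 16/1
k=1  a_k=1  p_k/q_k = 17/1
→ (17, 1).  Check: 17²=289, 288·1²=288, difference 1.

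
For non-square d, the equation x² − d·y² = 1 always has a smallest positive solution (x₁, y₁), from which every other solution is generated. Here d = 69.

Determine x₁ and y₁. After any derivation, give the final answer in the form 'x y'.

7775 936

[8; 3,3,1,4,1,3,3,16] for √69; ℓ=8 ⇒ convergent index 7
k=0  a_k=8  p_k/q_k = 8/1
…
k=2  a_k=3  p_k/q_k = 83/10
…
k=5  a_k=1  p_k/q_k = 623/75
k=6  a_k=3  p_k/q_k = 2384/287
k=7  a_k=3  p_k/q_k = 7775/936
→ (7775, 936).  Check: 7775²=60450625, 69·936²=60450624, difference 1.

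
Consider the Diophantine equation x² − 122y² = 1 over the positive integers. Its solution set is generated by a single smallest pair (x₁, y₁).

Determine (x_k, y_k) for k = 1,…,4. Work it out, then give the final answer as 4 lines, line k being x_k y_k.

√122 = [11; 22, …], period ℓ=1 (odd) → k=1
step 0: (11, 1)  from 11·(1,0) + (0,1)
step 1: (243, 22)  from 22·(11,1) + (1,0)
(x₁, y₁) = (243, 22);  243² − 122·22² = 1 ✓
n=2: (243,22)∘(243,22) = (243·243+122·22·22, 243·22+22·243) = (118097,10692)
n=3: (118097,10692)∘(243,22) = (243·118097+122·22·10692, 243·10692+22·118097) = (57394899,5196290)
n=4: (57394899,5196290)∘(243,22) = (243·57394899+122·22·5196290, 243·5196290+22·57394899) = (27893802817,2525386248)

243 22
118097 10692
57394899 5196290
27893802817 2525386248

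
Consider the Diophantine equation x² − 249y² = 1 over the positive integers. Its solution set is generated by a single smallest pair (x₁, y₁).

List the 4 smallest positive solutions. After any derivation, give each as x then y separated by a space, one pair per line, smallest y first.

8553815 542076
146335502108449 9273635639880
2503453625935556812055 158649927281879742324
42828158354663763449114371201 2714124255465295062538692240

√249 = [15; 1,3,1,1,5,…,3,1,30, …], period ℓ=16 (even) → k=15
a_0=15:  p_0=15·1+0=15,  q_0=15·0+1=1
a_1=1:  p_1=1·15+1=16,  q_1=1·1+0=1
a_2=3:  p_2=3·16+15=63,  q_2=3·1+1=4
…
a_4=1:  p_4=1·79+63=142,  q_4=1·5+4=9
…
a_6=1:  p_6=1·789+142=931,  q_6=1·50+9=59
…
a_9=3:  p_9=3·36751+3582=113835,  q_9=3·2329+227=7214
…
a_13=1:  p_13=1·1017351+866765=1884116,  q_13=1·64472+54929=119401
a_14=3:  p_14=3·1884116+1017351=6669699,  q_14=3·119401+64472=422675
a_15=1:  p_15=1·6669699+1884116=8553815,  q_15=1·422675+119401=542076
→ (8553815, 542076).  Check: 8553815²=73167751054225, 249·542076²=73167751054224, difference 1.
k=2:  x_2 = 8553815·8553815+249·542076·542076 = 146335502108449,  y_2 = 8553815·542076+542076·8553815 = 9273635639880
k=3:  x_3 = 8553815·146335502108449+249·542076·9273635639880 = 2503453625935556812055,  y_3 = 8553815·9273635639880+542076·146335502108449 = 158649927281879742324
k=4:  x_4 = 8553815·2503453625935556812055+249·542076·158649927281879742324 = 42828158354663763449114371201,  y_4 = 8553815·158649927281879742324+542076·2503453625935556812055 = 2714124255465295062538692240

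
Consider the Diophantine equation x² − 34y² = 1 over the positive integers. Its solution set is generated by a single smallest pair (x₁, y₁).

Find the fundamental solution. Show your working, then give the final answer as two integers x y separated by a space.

d=34: √d = [5; 1,4,1,10] (ℓ=4, even), read p_3/q_3
i=0: a=5 ⇒ p=5, q=1
i=1: a=1 ⇒ p=6, q=1
i=2: a=4 ⇒ p=29, q=5
i=3: a=1 ⇒ p=35, q=6
fundamental: x₁=35, y₁=6  (since 1225 − 34·36 = 1)

35 6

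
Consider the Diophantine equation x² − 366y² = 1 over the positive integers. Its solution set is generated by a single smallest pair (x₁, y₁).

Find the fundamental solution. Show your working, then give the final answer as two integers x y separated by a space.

907925 47458

d=366: √d = [19; 7,1,1,1,2,12,2,1,1,1,7,38] (ℓ=12, even), read p_11/q_11
a_0=19:  p_0=19·1+0=19,  q_0=19·0+1=1
a_1=7:  p_1=7·19+1=134,  q_1=7·1+0=7
a_2=1:  p_2=1·134+19=153,  q_2=1·7+1=8
a_3=1:  p_3=1·153+134=287,  q_3=1·8+7=15
…
a_6=12:  p_6=12·1167+440=14444,  q_6=12·61+23=755
a_7=2:  p_7=2·14444+1167=30055,  q_7=2·755+61=1571
a_8=1:  p_8=1·30055+14444=44499,  q_8=1·1571+755=2326
…
a_10=1:  p_10=1·74554+44499=119053,  q_10=1·3897+2326=6223
a_11=7:  p_11=7·119053+74554=907925,  q_11=7·6223+3897=47458
(x₁, y₁) = (907925, 47458);  907925² − 366·47458² = 1 ✓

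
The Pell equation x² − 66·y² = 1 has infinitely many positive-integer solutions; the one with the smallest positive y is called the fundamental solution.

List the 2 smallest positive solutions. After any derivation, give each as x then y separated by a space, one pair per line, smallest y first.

√66 = [8; 8,16, …], period ℓ=2 (even) → k=1
k=0  a_k=8  p_k/q_k = 8/1
k=1  a_k=8  p_k/q_k = 65/8
(x₁, y₁) = (65, 8);  65² − 66·8² = 1 ✓
(x_2, y_2) = (65·65 + 66·8·8, 65·8 + 8·65) = (8449, 1040)

65 8
8449 1040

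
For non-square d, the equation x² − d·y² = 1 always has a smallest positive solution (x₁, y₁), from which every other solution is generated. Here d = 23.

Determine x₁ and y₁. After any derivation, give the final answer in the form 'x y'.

24 5

d=23: √d = [4; 1,3,1,8] (ℓ=4, even), read p_3/q_3
step 0: (4, 1)  from 4·(1,0) + (0,1)
step 1: (5, 1)  from 1·(4,1) + (1,0)
step 2: (19, 4)  from 3·(5,1) + (4,1)
step 3: (24, 5)  from 1·(19,4) + (5,1)
→ (24, 5).  Check: 24²=576, 23·5²=575, difference 1.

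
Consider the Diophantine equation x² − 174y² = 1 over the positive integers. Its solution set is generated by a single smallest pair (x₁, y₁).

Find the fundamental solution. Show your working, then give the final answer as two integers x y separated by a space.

√174 → a₀=13, period (5,4,5,26); ℓ=4 even so k=3
k=0  a_k=13  p_k/q_k = 13/1
…
k=2  a_k=4  p_k/q_k = 277/21
k=3  a_k=5  p_k/q_k = 1451/110
(x₁, y₁) = (1451, 110);  1451² − 174·110² = 1 ✓

1451 110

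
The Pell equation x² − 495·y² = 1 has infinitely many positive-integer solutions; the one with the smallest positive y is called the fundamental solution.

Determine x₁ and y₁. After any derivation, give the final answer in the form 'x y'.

89 4

√495 = [22; 4,44, …], period ℓ=2 (even) → k=1
k=0  a_k=22  p_k/q_k = 22/1
k=1  a_k=4  p_k/q_k = 89/4
fundamental: x₁=89, y₁=4  (since 7921 − 495·16 = 1)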